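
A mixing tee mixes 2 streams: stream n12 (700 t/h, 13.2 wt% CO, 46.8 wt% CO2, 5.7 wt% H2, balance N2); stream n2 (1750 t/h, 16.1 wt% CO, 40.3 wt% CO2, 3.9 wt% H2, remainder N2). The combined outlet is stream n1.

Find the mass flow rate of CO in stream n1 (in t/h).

374.1 t/h

CO out = CO in = 700×0.132 + 1750×0.161 = 374.15 t/h.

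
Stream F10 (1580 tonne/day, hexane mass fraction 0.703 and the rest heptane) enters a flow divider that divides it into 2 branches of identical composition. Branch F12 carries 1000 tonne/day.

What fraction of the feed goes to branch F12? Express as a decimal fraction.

Fraction to F12 = 1000/1580 = 0.6329.

0.633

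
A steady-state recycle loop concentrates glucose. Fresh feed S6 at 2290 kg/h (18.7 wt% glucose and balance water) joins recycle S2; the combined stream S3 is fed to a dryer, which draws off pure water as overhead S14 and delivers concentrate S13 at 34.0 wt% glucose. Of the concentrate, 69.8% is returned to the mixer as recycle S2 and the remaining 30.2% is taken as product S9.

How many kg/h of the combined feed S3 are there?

Overall glucose balance (none leaves overhead): glucose in fresh feed = glucose in product, i.e. 2290×0.187 = (1−0.698)·S13·0.340.
S13 = 428.23/(0.340×0.302) = 4170.5 kg/h.
Recycle S2 = 0.698×4170.5 = 2911 kg/h.
Combined feed S3 = 2290 + 2911 = 5201 kg/h.

5201 kg/h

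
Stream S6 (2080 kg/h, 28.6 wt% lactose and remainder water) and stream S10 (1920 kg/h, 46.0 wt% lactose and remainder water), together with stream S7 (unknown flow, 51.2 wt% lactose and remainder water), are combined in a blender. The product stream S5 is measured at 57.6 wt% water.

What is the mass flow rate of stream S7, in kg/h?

2476 kg/h

Let S7 be the unknown flow. Total out = 4000 + S7.
water balance: 2521.9 + 0.488·S7 = 0.576·(4000 + S7)
(0.488 − 0.576)·S7 = 0.576×4000 − 2521.9 = -217.92
S7 = -217.92 / -0.088 = 2476.4 kg/h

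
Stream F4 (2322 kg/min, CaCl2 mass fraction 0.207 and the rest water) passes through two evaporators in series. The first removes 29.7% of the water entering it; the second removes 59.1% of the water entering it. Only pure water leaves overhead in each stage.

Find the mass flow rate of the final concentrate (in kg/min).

water in feed = 2322×0.793 = 1841.3 kg/min.
After stage 1: water left = (1−0.297)×1841.3 = 1294.5; stream total = 1775.1 kg/min.
After stage 2: water left = (1−0.591)×1294.5 = 529.44; final concentrate = 1010.1 kg/min.

1010 kg/min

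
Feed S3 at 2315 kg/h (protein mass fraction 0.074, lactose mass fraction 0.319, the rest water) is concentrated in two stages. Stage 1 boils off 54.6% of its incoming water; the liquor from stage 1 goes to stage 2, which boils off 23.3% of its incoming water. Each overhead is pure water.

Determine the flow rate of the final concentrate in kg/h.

1399 kg/h

water in feed = 2315×0.607 = 1405.2 kg/h.
After stage 1: water left = (1−0.546)×1405.2 = 637.96; stream total = 1547.8 kg/h.
After stage 2: water left = (1−0.233)×637.96 = 489.32; final concentrate = 1399.1 kg/h.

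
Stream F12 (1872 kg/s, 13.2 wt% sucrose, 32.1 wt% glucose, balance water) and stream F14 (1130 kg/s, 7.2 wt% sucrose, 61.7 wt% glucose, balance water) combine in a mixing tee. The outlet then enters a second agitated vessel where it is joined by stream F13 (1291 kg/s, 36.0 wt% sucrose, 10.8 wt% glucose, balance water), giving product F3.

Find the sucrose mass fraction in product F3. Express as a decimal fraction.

Overall, product flow = 4293 kg/s.
sucrose in = 1872×0.132 + 1130×0.072 + 1291×0.360 = 793.22 kg/s.
sucrose fraction in F3 = 0.185.

0.185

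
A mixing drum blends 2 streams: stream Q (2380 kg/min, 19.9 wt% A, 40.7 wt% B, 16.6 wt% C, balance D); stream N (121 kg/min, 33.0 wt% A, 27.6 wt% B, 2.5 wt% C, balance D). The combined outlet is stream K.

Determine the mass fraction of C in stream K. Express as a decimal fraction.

0.159

Total flow out = 2380 + 121 = 2501 kg/min.
C in = 2380×0.166 + 121×0.025 = 398.11 kg/min.
C mass fraction in K = 398.11/2501 = 0.159.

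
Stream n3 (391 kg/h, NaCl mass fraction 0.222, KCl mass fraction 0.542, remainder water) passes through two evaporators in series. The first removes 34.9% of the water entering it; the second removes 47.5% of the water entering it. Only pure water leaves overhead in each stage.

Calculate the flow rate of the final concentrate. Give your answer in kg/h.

water in feed = 391×0.236 = 92.276 kg/h.
After stage 1: water left = (1−0.349)×92.276 = 60.072; stream total = 358.8 kg/h.
After stage 2: water left = (1−0.475)×60.072 = 31.538; final concentrate = 330.26 kg/h.

330.3 kg/h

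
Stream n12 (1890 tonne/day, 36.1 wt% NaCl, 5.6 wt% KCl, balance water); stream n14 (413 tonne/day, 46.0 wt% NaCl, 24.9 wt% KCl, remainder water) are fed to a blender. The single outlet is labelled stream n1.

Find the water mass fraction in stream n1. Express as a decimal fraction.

0.531

Total flow out = 1890 + 413 = 2303 tonne/day.
water in = 1890×0.583 + 413×0.291 = 1222.1 tonne/day.
water mass fraction in n1 = 1222.1/2303 = 0.531.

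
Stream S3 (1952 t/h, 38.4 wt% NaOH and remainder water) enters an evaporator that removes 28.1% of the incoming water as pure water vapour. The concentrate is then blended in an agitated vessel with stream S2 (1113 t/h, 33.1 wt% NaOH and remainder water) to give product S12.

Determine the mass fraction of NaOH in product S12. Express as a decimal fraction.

Vapour removed = 0.281×0.616×1952 = 337.88 t/h; concentrate = 1614.1 t/h.
NaOH reaching the mixer = 749.57 (from concentrate) + 1113×0.331 = 1118 t/h.
Product flow = 1614.1 + 1113 = 2727.1 t/h; NaOH fraction = 0.4099.

0.4099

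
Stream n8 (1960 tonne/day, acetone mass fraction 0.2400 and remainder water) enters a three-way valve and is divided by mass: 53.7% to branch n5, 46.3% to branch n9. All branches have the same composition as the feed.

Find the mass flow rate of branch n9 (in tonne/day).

907.5 tonne/day

Branch n9 flow = 0.463×1960 = 907.48 tonne/day.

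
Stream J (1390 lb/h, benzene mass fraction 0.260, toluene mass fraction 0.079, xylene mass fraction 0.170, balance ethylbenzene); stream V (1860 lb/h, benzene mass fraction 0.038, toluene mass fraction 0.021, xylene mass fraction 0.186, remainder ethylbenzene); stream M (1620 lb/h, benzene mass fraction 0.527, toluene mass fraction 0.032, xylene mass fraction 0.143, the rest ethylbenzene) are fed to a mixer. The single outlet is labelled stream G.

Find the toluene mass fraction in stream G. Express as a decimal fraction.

0.041

Total flow out = 1390 + 1860 + 1620 = 4870 lb/h.
toluene in = 1390×0.079 + 1860×0.021 + 1620×0.032 = 200.71 lb/h.
toluene mass fraction in G = 200.71/4870 = 0.041.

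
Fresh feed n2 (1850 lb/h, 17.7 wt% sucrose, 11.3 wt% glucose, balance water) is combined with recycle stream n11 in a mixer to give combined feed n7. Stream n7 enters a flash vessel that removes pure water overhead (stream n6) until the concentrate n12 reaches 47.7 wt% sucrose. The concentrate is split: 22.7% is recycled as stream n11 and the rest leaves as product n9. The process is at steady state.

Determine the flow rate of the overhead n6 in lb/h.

Overall sucrose balance (none leaves overhead): sucrose in fresh feed = sucrose in product, i.e. 1850×0.177 = (1−0.227)·n12·0.477.
n12 = 327.45/(0.477×0.773) = 888.07 lb/h.
Recycle n11 = 0.227×888.07 = 201.59 lb/h.
Combined feed n7 = 1850 + 201.59 = 2051.6 lb/h.
Overhead n6 = n7 − n12 = 2051.6 − 888.07 = 1163.5 lb/h.

1164 lb/h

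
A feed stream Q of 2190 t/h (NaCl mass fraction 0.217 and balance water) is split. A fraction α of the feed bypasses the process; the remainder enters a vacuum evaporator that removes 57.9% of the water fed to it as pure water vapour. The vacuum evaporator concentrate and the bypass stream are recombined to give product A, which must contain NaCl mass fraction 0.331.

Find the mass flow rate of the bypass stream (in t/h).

All 2190×0.217 = 475.23 t/h of NaCl reaches A, so A = 475.23/0.331 = 1435.7 t/h and vapour = 754.26 t/h.
The evaporator receives (1−α)·2190 of feed at 0.783 water and removes 0.579 of that water:
0.579×0.783×(1−α)×2190 = 754.26
(1−α) = 754.26/992.85 = 0.7597;  α = 0.2403.
Bypass flow = 0.2403×2190 = 526.28 t/h.

526.3 t/h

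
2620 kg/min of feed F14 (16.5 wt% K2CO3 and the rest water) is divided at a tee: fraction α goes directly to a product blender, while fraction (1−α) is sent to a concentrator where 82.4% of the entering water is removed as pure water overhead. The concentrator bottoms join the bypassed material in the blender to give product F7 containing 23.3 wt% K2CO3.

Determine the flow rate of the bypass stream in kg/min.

All 2620×0.165 = 432.3 kg/min of K2CO3 reaches F7, so F7 = 432.3/0.233 = 1855.4 kg/min and vapour = 764.64 kg/min.
The evaporator receives (1−α)·2620 of feed at 0.835 water and removes 0.824 of that water:
0.824×0.835×(1−α)×2620 = 764.64
(1−α) = 764.64/1802.7 = 0.4242;  α = 0.5758.
Bypass flow = 0.5758×2620 = 1508.7 kg/min.

1509 kg/min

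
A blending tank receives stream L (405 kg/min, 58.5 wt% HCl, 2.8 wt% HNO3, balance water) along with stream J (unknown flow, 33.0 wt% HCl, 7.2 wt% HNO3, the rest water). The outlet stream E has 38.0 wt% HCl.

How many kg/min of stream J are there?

1660 kg/min

Let J be the unknown flow. Total out = 405 + J.
HCl balance: 236.92 + 0.330·J = 0.380·(405 + J)
(0.330 − 0.380)·J = 0.380×405 − 236.92 = -83.025
J = -83.025 / -0.050 = 1660.5 kg/min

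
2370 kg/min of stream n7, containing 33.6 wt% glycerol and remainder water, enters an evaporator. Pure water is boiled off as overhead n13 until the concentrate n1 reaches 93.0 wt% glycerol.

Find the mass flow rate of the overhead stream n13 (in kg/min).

glycerol is conserved: 2370×0.336 = 796.32 kg/min all reports to the concentrate.
Concentrate = 796.32/(target fraction) = 856.26 kg/min.
Overhead = 2370 − 856.26 = 1513.7 kg/min.

1514 kg/min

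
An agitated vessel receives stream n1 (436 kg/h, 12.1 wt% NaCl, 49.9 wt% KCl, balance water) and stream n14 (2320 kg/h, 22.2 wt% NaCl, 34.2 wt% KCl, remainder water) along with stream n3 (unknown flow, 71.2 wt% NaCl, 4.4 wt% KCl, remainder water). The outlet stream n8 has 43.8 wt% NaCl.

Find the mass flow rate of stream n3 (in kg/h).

Let n3 be the unknown flow. Total out = 2756 + n3.
NaCl balance: 567.8 + 0.712·n3 = 0.438·(2756 + n3)
(0.712 − 0.438)·n3 = 0.438×2756 − 567.8 = 639.33
n3 = 639.33 / 0.274 = 2333.3 kg/h

2333 kg/h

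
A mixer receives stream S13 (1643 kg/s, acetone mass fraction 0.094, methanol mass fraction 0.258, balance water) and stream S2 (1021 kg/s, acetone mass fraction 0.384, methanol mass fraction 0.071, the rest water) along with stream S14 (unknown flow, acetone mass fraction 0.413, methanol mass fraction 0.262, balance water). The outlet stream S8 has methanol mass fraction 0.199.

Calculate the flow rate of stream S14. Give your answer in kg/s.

535.7 kg/s

Let S14 be the unknown flow. Total out = 2664 + S14.
methanol balance: 496.38 + 0.262·S14 = 0.199·(2664 + S14)
(0.262 − 0.199)·S14 = 0.199×2664 − 496.38 = 33.751
S14 = 33.751 / 0.063 = 535.73 kg/s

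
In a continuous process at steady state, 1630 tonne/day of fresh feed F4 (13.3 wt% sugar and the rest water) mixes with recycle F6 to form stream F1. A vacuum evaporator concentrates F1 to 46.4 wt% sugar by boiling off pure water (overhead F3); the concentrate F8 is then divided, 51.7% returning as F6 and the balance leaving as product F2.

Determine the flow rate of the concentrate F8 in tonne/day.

Overall sugar balance (none leaves overhead): sugar in fresh feed = sugar in product, i.e. 1630×0.133 = (1−0.517)·F8·0.464.
F8 = 216.79/(0.464×0.483) = 967.33 tonne/day.

967.3 tonne/day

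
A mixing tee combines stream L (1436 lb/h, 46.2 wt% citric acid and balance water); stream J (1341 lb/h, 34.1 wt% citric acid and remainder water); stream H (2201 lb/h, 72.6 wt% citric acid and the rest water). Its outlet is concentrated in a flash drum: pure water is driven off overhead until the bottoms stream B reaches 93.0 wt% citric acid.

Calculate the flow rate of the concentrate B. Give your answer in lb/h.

citric acid entering = 1436×0.462 + 1341×0.341 + 2201×0.726 = 2718.6 lb/h.
All citric acid reports to B, so B = 2718.6/0.930 = 2923.3 lb/h.

2923 lb/h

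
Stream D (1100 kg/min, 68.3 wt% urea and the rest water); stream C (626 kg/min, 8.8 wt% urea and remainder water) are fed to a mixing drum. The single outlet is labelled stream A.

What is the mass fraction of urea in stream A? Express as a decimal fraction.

Total flow out = 1100 + 626 = 1726 kg/min.
urea in = 1100×0.683 + 626×0.088 = 806.39 kg/min.
urea mass fraction in A = 806.39/1726 = 0.467.

0.467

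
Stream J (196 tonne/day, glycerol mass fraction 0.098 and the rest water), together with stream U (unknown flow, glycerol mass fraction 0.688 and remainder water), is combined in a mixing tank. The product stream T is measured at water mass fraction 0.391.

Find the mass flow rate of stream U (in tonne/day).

Let U be the unknown flow. Total out = 196 + U.
water balance: 176.79 + 0.312·U = 0.391·(196 + U)
(0.312 − 0.391)·U = 0.391×196 − 176.79 = -100.16
U = -100.16 / -0.079 = 1267.8 tonne/day

1268 tonne/day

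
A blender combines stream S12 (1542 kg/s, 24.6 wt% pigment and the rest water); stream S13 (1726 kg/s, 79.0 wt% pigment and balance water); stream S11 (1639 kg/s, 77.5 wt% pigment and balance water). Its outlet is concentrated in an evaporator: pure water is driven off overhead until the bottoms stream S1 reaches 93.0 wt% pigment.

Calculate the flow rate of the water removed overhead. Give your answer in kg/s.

pigment entering = 1542×0.246 + 1726×0.790 + 1639×0.775 = 3013.1 kg/s.
All pigment reports to S1, so S1 = 3013.1/0.930 = 3239.9 kg/s.
Total feed = 4907 kg/s; overhead = 4907 − 3239.9 = 1667.1 kg/s.

1667 kg/s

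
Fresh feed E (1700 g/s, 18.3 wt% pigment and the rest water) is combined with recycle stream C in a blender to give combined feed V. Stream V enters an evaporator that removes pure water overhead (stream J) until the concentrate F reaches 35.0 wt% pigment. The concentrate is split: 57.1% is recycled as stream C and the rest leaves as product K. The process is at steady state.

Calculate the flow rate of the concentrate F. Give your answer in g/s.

Overall pigment balance (none leaves overhead): pigment in fresh feed = pigment in product, i.e. 1700×0.183 = (1−0.571)·F·0.350.
F = 311.1/(0.350×0.429) = 2071.9 g/s.

2072 g/s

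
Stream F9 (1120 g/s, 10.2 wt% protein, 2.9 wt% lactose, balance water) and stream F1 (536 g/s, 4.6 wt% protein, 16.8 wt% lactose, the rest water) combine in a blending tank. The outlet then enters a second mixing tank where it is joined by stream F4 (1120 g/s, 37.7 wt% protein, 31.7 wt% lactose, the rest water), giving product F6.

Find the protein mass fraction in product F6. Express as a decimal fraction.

Overall, product flow = 2776 g/s.
protein in = 1120×0.102 + 536×0.046 + 1120×0.377 = 561.14 g/s.
protein fraction in F6 = 0.202.

0.202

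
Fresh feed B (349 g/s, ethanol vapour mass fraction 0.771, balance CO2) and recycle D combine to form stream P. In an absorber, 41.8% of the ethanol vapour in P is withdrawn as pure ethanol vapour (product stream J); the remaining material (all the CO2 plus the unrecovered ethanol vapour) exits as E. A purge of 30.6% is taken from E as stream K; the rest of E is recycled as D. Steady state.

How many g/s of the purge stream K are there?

CO2 enters only via B and leaves only via the purge: 349×0.229 = 0.306×(CO2 in E), and the absorber passes all CO2, so CO2 in P = CO2 in E = 261.18 g/s.
ethanol vapour in P: m_A = 349×0.771 + (1−0.306)·(1−0.418)·m_A, so m_A = 269.08/0.5961 = 451.41 g/s.
E = (1−0.418)×451.41 + 261.18 = 523.9 g/s.
Purge K = 0.306×523.9 = 160.31 g/s.

160.3 g/s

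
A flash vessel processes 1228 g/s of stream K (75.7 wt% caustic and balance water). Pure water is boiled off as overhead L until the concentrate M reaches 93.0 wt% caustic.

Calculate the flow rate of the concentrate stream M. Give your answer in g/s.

999.6 g/s

caustic is conserved: 1228×0.757 = 929.6 g/s all reports to the concentrate.
Concentrate = 929.6/(target fraction) = 999.57 g/s.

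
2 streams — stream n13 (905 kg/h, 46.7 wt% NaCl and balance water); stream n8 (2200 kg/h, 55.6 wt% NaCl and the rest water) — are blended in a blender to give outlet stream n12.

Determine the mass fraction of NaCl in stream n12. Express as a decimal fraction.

Total flow out = 905 + 2200 = 3105 kg/h.
NaCl in = 905×0.467 + 2200×0.556 = 1645.8 kg/h.
NaCl mass fraction in n12 = 1645.8/3105 = 0.530.

0.530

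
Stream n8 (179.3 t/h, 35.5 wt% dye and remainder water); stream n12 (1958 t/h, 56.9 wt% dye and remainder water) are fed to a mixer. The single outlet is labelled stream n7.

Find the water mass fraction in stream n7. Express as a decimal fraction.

Total flow out = 179.3 + 1958 = 2137.3 t/h.
water in = 179.3×0.645 + 1958×0.431 = 959.55 t/h.
water mass fraction in n7 = 959.55/2137.3 = 0.449.

0.449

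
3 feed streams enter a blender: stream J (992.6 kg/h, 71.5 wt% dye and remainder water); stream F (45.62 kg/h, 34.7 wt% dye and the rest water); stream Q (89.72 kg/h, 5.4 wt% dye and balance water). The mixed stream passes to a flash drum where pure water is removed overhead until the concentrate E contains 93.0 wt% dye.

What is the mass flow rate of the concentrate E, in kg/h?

785.4 kg/h

dye entering = 992.6×0.715 + 45.62×0.347 + 89.72×0.054 = 730.38 kg/h.
All dye reports to E, so E = 730.38/0.930 = 785.36 kg/h.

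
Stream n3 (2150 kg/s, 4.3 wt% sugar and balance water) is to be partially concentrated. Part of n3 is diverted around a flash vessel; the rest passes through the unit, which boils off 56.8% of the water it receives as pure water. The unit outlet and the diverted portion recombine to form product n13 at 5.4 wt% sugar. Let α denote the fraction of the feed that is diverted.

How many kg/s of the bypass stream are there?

1344 kg/s

All 2150×0.043 = 92.45 kg/s of sugar reaches n13, so n13 = 92.45/0.054 = 1712 kg/s and vapour = 437.96 kg/s.
The evaporator receives (1−α)·2150 of feed at 0.957 water and removes 0.568 of that water:
0.568×0.957×(1−α)×2150 = 437.96
(1−α) = 437.96/1168.7 = 0.3747;  α = 0.6253.
Bypass flow = 0.6253×2150 = 1344.3 kg/s.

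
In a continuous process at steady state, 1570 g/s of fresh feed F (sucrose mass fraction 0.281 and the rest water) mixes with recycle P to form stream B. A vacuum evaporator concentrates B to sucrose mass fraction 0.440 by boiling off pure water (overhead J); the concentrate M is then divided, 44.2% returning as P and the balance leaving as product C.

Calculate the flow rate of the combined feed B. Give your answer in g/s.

2364 g/s

Overall sucrose balance (none leaves overhead): sucrose in fresh feed = sucrose in product, i.e. 1570×0.281 = (1−0.442)·M·0.440.
M = 441.17/(0.440×0.558) = 1796.9 g/s.
Recycle P = 0.442×1796.9 = 794.22 g/s.
Combined feed B = 1570 + 794.22 = 2364.2 g/s.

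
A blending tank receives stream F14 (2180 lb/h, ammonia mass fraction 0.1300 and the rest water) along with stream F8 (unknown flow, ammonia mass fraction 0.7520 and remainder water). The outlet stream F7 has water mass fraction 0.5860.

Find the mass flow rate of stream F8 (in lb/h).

Let F8 be the unknown flow. Total out = 2180 + F8.
water balance: 1896.6 + 0.248·F8 = 0.586·(2180 + F8)
(0.248 − 0.586)·F8 = 0.586×2180 − 1896.6 = -619.12
F8 = -619.12 / -0.338 = 1831.7 lb/h

1832 lb/h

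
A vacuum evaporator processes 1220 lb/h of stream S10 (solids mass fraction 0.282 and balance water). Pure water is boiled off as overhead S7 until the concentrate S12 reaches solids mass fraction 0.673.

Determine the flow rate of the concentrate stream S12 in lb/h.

solids is conserved: 1220×0.282 = 344.04 lb/h all reports to the concentrate.
Concentrate = 344.04/(target fraction) = 511.2 lb/h.

511.2 lb/h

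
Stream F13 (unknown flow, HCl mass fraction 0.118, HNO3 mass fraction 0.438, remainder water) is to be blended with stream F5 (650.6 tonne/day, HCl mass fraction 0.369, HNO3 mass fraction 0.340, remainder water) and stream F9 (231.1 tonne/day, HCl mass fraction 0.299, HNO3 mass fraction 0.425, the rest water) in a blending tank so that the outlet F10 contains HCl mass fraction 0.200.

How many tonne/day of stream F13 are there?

1620 tonne/day

Let F13 be the unknown flow. Total out = 881.7 + F13.
HCl balance: 309.17 + 0.118·F13 = 0.200·(881.7 + F13)
(0.118 − 0.200)·F13 = 0.200×881.7 − 309.17 = -132.83
F13 = -132.83 / -0.082 = 1619.9 tonne/day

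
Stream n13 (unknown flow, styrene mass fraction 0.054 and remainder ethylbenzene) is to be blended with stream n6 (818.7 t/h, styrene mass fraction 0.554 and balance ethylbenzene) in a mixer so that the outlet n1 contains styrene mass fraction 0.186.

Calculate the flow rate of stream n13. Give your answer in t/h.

2282 t/h

Let n13 be the unknown flow. Total out = 818.7 + n13.
styrene balance: 453.56 + 0.054·n13 = 0.186·(818.7 + n13)
(0.054 − 0.186)·n13 = 0.186×818.7 − 453.56 = -301.28
n13 = -301.28 / -0.132 = 2282.4 t/h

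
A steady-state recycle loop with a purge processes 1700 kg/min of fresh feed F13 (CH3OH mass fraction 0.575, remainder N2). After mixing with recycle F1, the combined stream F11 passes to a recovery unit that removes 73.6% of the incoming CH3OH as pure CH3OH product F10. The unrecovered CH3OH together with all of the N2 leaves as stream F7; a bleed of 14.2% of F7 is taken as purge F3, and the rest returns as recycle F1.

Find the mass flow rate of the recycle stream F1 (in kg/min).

N2 enters only via F13 and leaves only via the purge: 1700×0.425 = 0.142×(N2 in F7), and the recovery unit passes all N2, so N2 in F11 = N2 in F7 = 5088 kg/min.
CH3OH in F11: m_A = 1700×0.575 + (1−0.142)·(1−0.736)·m_A, so m_A = 977.5/0.7735 = 1263.8 kg/min.
F7 = (1−0.736)×1263.8 + 5088 = 5421.7 kg/min.
Recycle F1 = (1−0.142)×5421.7 = 4651.8 kg/min.

4652 kg/min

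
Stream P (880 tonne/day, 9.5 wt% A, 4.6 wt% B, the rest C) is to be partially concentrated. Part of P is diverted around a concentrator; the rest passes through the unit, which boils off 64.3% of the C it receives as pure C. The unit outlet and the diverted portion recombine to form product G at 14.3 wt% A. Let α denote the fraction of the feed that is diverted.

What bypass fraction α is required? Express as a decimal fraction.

All 880×0.095 = 83.6 tonne/day of A reaches G, so G = 83.6/0.143 = 584.62 tonne/day and vapour = 295.38 tonne/day.
The evaporator receives (1−α)·880 of feed at 0.859 C and removes 0.643 of that C:
0.643×0.859×(1−α)×880 = 295.38
(1−α) = 295.38/486.06 = 0.6077;  α = 0.3923.

0.392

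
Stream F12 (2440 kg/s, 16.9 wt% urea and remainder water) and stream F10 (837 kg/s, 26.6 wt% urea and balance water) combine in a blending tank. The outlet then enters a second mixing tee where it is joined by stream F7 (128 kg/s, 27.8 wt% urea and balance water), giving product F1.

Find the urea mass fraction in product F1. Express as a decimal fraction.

Overall, product flow = 3405 kg/s.
urea in = 2440×0.169 + 837×0.266 + 128×0.278 = 670.59 kg/s.
urea fraction in F1 = 0.197.

0.197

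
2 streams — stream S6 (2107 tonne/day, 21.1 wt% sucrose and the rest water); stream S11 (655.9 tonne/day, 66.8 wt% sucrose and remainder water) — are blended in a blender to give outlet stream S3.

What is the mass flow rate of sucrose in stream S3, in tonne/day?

sucrose out = sucrose in = 2107×0.211 + 655.9×0.668 = 882.72 tonne/day.

882.7 tonne/day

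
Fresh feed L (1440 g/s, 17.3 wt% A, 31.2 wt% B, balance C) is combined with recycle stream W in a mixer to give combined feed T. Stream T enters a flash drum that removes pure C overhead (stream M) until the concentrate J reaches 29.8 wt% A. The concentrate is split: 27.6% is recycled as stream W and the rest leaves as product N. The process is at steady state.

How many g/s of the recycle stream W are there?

318.7 g/s

Overall A balance (none leaves overhead): A in fresh feed = A in product, i.e. 1440×0.173 = (1−0.276)·J·0.298.
J = 249.12/(0.298×0.724) = 1154.7 g/s.
Recycle W = 0.276×1154.7 = 318.69 g/s.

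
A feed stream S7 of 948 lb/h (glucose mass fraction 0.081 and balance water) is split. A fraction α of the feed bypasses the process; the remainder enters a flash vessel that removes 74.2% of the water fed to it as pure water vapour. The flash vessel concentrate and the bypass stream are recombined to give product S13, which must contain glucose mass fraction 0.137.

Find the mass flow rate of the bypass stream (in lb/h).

379.7 lb/h

All 948×0.081 = 76.788 lb/h of glucose reaches S13, so S13 = 76.788/0.137 = 560.5 lb/h and vapour = 387.5 lb/h.
The evaporator receives (1−α)·948 of feed at 0.919 water and removes 0.742 of that water:
0.742×0.919×(1−α)×948 = 387.5
(1−α) = 387.5/646.44 = 0.5994;  α = 0.4006.
Bypass flow = 0.4006×948 = 379.73 lb/h.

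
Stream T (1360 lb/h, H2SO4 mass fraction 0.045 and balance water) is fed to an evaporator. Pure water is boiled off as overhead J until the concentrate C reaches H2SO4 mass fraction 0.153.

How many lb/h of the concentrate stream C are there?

H2SO4 is conserved: 1360×0.045 = 61.2 lb/h all reports to the concentrate.
Concentrate = 61.2/(target fraction) = 400 lb/h.

400 lb/h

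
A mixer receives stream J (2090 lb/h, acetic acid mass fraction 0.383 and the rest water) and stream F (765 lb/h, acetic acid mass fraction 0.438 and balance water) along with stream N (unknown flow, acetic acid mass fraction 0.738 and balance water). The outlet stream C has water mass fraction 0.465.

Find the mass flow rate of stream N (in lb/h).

Let N be the unknown flow. Total out = 2855 + N.
water balance: 1719.5 + 0.262·N = 0.465·(2855 + N)
(0.262 − 0.465)·N = 0.465×2855 − 1719.5 = -391.88
N = -391.88 / -0.203 = 1930.5 lb/h

1930 lb/h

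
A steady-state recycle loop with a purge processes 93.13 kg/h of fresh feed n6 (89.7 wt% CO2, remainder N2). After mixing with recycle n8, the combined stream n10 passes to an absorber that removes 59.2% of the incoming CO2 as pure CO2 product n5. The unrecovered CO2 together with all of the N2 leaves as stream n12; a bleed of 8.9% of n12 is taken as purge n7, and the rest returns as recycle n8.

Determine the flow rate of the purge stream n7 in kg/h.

14.42 kg/h

N2 enters only via n6 and leaves only via the purge: 93.13×0.103 = 0.089×(N2 in n12), and the absorber passes all N2, so N2 in n10 = N2 in n12 = 107.78 kg/h.
CO2 in n10: m_A = 93.13×0.897 + (1−0.089)·(1−0.592)·m_A, so m_A = 83.538/0.6283 = 132.96 kg/h.
n12 = (1−0.592)×132.96 + 107.78 = 162.03 kg/h.
Purge n7 = 0.089×162.03 = 14.42 kg/h.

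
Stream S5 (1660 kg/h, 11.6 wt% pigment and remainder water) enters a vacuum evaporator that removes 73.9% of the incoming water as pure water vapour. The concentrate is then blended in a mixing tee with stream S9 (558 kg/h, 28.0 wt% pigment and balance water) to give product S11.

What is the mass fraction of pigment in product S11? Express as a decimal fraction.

0.3077

Vapour removed = 0.739×0.884×1660 = 1084.4 kg/h; concentrate = 575.56 kg/h.
pigment reaching the mixer = 192.56 (from concentrate) + 558×0.280 = 348.8 kg/h.
Product flow = 575.56 + 558 = 1133.6 kg/h; pigment fraction = 0.3077.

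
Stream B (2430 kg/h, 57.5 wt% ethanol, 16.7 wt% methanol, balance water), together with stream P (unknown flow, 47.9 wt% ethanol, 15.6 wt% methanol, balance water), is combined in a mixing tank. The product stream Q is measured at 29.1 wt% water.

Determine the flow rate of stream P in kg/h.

Let P be the unknown flow. Total out = 2430 + P.
water balance: 626.94 + 0.365·P = 0.291·(2430 + P)
(0.365 − 0.291)·P = 0.291×2430 − 626.94 = 80.19
P = 80.19 / 0.074 = 1083.6 kg/h

1084 kg/h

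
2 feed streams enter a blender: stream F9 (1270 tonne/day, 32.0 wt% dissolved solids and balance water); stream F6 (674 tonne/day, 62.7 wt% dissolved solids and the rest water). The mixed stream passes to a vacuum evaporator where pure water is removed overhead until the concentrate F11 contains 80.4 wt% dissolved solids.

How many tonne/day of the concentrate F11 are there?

1031 tonne/day

dissolved solids entering = 1270×0.320 + 674×0.627 = 829 tonne/day.
All dissolved solids reports to F11, so F11 = 829/0.804 = 1031.1 tonne/day.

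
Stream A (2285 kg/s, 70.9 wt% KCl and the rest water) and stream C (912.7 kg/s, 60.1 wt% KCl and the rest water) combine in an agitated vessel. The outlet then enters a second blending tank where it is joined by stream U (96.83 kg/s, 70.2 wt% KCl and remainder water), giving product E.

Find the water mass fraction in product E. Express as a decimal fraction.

Overall, product flow = 3294.5 kg/s.
water in = 2285×0.291 + 912.7×0.399 + 96.83×0.298 = 1058 kg/s.
water fraction in E = 0.3211.

0.3211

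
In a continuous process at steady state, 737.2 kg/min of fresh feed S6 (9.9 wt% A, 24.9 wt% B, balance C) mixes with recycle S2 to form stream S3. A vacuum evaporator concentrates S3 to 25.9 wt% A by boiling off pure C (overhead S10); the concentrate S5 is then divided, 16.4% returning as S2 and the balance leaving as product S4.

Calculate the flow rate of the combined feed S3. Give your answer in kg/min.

Overall A balance (none leaves overhead): A in fresh feed = A in product, i.e. 737.2×0.099 = (1−0.164)·S5·0.259.
S5 = 72.983/(0.259×0.836) = 337.07 kg/min.
Recycle S2 = 0.164×337.07 = 55.279 kg/min.
Combined feed S3 = 737.2 + 55.279 = 792.48 kg/min.

792.5 kg/min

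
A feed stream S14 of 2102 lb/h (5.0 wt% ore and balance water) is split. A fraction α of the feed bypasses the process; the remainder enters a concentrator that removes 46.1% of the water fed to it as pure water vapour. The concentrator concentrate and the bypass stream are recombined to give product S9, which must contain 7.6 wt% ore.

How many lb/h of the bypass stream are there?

All 2102×0.050 = 105.1 lb/h of ore reaches S9, so S9 = 105.1/0.076 = 1382.9 lb/h and vapour = 719.11 lb/h.
The evaporator receives (1−α)·2102 of feed at 0.950 water and removes 0.461 of that water:
0.461×0.950×(1−α)×2102 = 719.11
(1−α) = 719.11/920.57 = 0.7812;  α = 0.2188.
Bypass flow = 0.2188×2102 = 460.02 lb/h.

460 lb/h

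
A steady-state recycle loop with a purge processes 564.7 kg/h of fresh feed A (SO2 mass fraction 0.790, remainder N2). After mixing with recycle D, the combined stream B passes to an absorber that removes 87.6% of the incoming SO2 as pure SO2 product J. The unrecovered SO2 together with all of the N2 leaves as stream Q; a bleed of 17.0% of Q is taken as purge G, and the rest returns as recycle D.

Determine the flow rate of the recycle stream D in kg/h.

N2 enters only via A and leaves only via the purge: 564.7×0.210 = 0.170×(N2 in Q), and the absorber passes all N2, so N2 in B = N2 in Q = 697.57 kg/h.
SO2 in B: m_A = 564.7×0.790 + (1−0.170)·(1−0.876)·m_A, so m_A = 446.11/0.8971 = 497.29 kg/h.
Q = (1−0.876)×497.29 + 697.57 = 759.24 kg/h.
Recycle D = (1−0.170)×759.24 = 630.17 kg/h.

630.2 kg/h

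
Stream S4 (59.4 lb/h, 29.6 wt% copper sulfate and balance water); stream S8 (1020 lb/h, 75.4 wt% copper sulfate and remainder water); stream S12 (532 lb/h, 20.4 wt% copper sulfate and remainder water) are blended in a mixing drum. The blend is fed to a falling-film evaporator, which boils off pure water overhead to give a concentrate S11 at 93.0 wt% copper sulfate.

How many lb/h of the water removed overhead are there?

copper sulfate entering = 59.4×0.296 + 1020×0.754 + 532×0.204 = 895.19 lb/h.
All copper sulfate reports to S11, so S11 = 895.19/0.930 = 962.57 lb/h.
Total feed = 1611.4 lb/h; overhead = 1611.4 − 962.57 = 648.83 lb/h.

648.8 lb/h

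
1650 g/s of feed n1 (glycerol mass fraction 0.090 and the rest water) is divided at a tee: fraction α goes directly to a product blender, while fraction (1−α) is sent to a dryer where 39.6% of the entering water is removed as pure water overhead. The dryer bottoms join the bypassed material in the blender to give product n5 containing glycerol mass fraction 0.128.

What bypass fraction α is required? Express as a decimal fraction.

All 1650×0.090 = 148.5 g/s of glycerol reaches n5, so n5 = 148.5/0.128 = 1160.2 g/s and vapour = 489.84 g/s.
The evaporator receives (1−α)·1650 of feed at 0.910 water and removes 0.396 of that water:
0.396×0.910×(1−α)×1650 = 489.84
(1−α) = 489.84/594.59 = 0.8238;  α = 0.1762.

0.176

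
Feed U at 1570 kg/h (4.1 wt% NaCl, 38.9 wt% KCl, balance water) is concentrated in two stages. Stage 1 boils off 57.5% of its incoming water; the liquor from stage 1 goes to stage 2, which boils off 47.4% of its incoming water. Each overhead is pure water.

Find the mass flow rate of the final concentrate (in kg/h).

water in feed = 1570×0.570 = 894.9 kg/h.
After stage 1: water left = (1−0.575)×894.9 = 380.33; stream total = 1055.4 kg/h.
After stage 2: water left = (1−0.474)×380.33 = 200.05; final concentrate = 875.15 kg/h.

875.2 kg/h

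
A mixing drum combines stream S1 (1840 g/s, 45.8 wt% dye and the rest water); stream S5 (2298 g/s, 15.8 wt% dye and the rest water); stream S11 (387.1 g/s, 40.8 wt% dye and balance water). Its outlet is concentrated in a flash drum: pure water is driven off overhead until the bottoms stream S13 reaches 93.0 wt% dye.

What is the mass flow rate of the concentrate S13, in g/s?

dye entering = 1840×0.458 + 2298×0.158 + 387.1×0.408 = 1363.7 g/s.
All dye reports to S13, so S13 = 1363.7/0.930 = 1466.4 g/s.

1466 g/s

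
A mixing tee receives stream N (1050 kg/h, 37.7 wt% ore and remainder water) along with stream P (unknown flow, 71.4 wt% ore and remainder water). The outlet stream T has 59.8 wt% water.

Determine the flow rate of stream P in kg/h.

84.13 kg/h

Let P be the unknown flow. Total out = 1050 + P.
water balance: 654.15 + 0.286·P = 0.598·(1050 + P)
(0.286 − 0.598)·P = 0.598×1050 − 654.15 = -26.25
P = -26.25 / -0.312 = 84.135 kg/h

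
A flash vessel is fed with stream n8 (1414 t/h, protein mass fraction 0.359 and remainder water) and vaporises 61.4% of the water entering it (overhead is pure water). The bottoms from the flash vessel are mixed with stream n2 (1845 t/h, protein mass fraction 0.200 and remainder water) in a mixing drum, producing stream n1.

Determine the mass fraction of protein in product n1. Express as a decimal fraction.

Vapour removed = 0.614×0.641×1414 = 556.51 t/h; concentrate = 857.49 t/h.
protein reaching the mixer = 507.63 (from concentrate) + 1845×0.200 = 876.63 t/h.
Product flow = 857.49 + 1845 = 2702.5 t/h; protein fraction = 0.324.

0.324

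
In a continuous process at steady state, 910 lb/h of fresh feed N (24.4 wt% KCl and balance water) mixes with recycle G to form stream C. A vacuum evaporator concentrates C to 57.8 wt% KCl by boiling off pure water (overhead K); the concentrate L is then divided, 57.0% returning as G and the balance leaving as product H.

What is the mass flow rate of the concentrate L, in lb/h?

Overall KCl balance (none leaves overhead): KCl in fresh feed = KCl in product, i.e. 910×0.244 = (1−0.570)·L·0.578.
L = 222.04/(0.578×0.430) = 893.38 lb/h.

893.4 lb/h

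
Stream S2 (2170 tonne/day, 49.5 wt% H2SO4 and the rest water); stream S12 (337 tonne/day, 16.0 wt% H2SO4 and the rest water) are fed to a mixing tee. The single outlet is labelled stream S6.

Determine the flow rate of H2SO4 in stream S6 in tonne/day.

1128 tonne/day

H2SO4 out = H2SO4 in = 2170×0.495 + 337×0.160 = 1128.1 tonne/day.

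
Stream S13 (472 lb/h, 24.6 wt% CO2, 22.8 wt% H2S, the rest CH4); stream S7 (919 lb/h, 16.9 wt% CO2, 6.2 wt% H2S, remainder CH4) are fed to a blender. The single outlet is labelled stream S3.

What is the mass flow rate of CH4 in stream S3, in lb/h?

CH4 out = CH4 in = 472×0.526 + 919×0.769 = 954.98 lb/h.

955 lb/h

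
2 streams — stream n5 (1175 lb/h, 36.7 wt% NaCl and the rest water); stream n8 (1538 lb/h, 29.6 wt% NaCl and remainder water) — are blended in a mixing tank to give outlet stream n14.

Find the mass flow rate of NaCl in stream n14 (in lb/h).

NaCl out = NaCl in = 1175×0.367 + 1538×0.296 = 886.47 lb/h.

886.5 lb/h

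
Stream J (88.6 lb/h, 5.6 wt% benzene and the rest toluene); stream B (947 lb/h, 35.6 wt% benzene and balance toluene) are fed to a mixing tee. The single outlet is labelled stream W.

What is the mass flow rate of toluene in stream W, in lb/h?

693.5 lb/h

toluene out = toluene in = 88.6×0.944 + 947×0.644 = 693.51 lb/h.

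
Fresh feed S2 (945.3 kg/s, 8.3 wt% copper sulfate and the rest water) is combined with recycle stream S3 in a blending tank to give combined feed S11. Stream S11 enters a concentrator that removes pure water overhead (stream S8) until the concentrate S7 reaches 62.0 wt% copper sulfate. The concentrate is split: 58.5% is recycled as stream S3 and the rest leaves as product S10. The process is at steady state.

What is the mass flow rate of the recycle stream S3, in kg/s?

178.4 kg/s

Overall copper sulfate balance (none leaves overhead): copper sulfate in fresh feed = copper sulfate in product, i.e. 945.3×0.083 = (1−0.585)·S7·0.620.
S7 = 78.46/(0.620×0.415) = 304.94 kg/s.
Recycle S3 = 0.585×304.94 = 178.39 kg/s.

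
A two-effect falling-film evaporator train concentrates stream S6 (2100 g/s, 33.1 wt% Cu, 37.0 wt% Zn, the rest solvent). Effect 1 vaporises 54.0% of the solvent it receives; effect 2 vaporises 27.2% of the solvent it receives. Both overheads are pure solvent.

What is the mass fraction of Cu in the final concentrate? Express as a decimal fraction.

solvent in feed = 2100×0.299 = 627.9 g/s.
After stage 1: solvent left = (1−0.540)×627.9 = 288.83; stream total = 1760.9 g/s.
After stage 2: solvent left = (1−0.272)×288.83 = 210.27; final concentrate = 1682.4 g/s.
Cu fraction = 695.1/1682.4 = 0.4132.

0.4132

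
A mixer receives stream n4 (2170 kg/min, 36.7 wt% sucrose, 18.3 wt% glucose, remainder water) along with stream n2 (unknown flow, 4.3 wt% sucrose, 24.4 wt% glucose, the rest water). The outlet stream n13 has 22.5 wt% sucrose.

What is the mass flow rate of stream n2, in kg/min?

1693 kg/min

Let n2 be the unknown flow. Total out = 2170 + n2.
sucrose balance: 796.39 + 0.043·n2 = 0.225·(2170 + n2)
(0.043 − 0.225)·n2 = 0.225×2170 − 796.39 = -308.14
n2 = -308.14 / -0.182 = 1693.1 kg/min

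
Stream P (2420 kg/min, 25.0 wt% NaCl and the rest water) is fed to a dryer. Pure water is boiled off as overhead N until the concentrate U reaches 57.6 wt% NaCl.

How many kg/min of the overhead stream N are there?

1370 kg/min

NaCl is conserved: 2420×0.250 = 605 kg/min all reports to the concentrate.
Concentrate = 605/(target fraction) = 1050.3 kg/min.
Overhead = 2420 − 1050.3 = 1369.7 kg/min.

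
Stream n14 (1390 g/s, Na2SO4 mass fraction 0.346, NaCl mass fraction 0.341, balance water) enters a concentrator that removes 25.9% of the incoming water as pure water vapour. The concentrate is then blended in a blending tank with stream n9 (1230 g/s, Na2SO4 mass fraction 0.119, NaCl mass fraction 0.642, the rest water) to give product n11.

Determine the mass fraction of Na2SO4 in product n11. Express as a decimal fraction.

0.250

Vapour removed = 0.259×0.313×1390 = 112.68 g/s; concentrate = 1277.3 g/s.
Na2SO4 reaching the mixer = 480.94 (from concentrate) + 1230×0.119 = 627.31 g/s.
Product flow = 1277.3 + 1230 = 2507.3 g/s; Na2SO4 fraction = 0.250.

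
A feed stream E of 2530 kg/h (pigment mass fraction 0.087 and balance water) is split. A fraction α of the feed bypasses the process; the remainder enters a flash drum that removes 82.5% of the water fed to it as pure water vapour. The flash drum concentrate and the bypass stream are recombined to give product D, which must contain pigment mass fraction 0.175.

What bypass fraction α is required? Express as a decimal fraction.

All 2530×0.087 = 220.11 kg/h of pigment reaches D, so D = 220.11/0.175 = 1257.8 kg/h and vapour = 1272.2 kg/h.
The evaporator receives (1−α)·2530 of feed at 0.913 water and removes 0.825 of that water:
0.825×0.913×(1−α)×2530 = 1272.2
(1−α) = 1272.2/1905.7 = 0.6676;  α = 0.3324.

0.332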